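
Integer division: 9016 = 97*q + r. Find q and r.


9016 = 97 * 92 + 92
Check: 8924 + 92 = 9016

q = 92, r = 92


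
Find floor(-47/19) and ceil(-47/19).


-47/19 = -2.4737
floor = -3
ceil = -2

floor = -3, ceil = -2


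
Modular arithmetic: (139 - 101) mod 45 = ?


139 - 101 = 38
38 mod 45 = 38


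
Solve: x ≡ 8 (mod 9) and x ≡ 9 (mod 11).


M = 9*11 = 99
M1 = M/9 = 11, M2 = M/11 = 9
M1^(-1) mod 9 = 5, M2^(-1) mod 11 = 5
x = 8*11*5 + 9*9*5 = 845
845 mod 99 = 53
Check: 53 mod 9 = 8 ✓, 53 mod 11 = 9 ✓

x ≡ 53 (mod 99)


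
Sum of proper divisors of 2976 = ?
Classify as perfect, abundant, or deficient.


Proper divisors: 1, 2, 3, 4, 6, 8, 12, 16, 24, 31, 32, 48, 62, 93, 96, 124, 186, 248, 372, 496, 744, 992, 1488
Sum = 1 + 2 + 3 + 4 + 6 + 8 + 12 + 16 + 24 + 31 + 32 + 48 + 62 + 93 + 96 + 124 + 186 + 248 + 372 + 496 + 744 + 992 + 1488 = 5088
5088 > 2976 → abundant

s(2976) = 5088 (abundant)


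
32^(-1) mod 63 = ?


Use the extended Euclidean algorithm on (63, 32); each row r = 63*s + 32*t:
r=63, s=1, t=0
r=32, s=0, t=1
q=1: r=31, s=1, t=-1   [63*(1) + 32*(-1) = 31]
q=1: r=1, s=-1, t=2   [63*(-1) + 32*(2) = 1]
q=31: r=0, s=32, t=-63   [63*(32) + 32*(-63) = 0]
GCD = 1 with t = 2, so 32*(2) ≡ 1 (mod 63)
Inverse = 2 mod 63 = 2
Check: 32 * 2 = 64 ≡ 1 (mod 63)

32^(-1) ≡ 2 (mod 63)


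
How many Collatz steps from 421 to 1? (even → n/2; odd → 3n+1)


421 → 1264 → 632 → 316 → 158 → 79 → 238 → 119 → 358 → 179 → 538 → 269 → 808 → 404 → 202 → 101 → 304 → 152 → 76 → 38 → 19 → 58 → 29 → 88 → 44 → 22 → 11 → 34 → 17 → 52 → 26 → 13 → 40 → 20 → 10 → 5 → 16 → 8 → 4 → 2 → 1
Total steps = 40

40 steps


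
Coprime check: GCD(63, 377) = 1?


Euclidean algorithm:
377 = 5 * 63 + 62
63 = 1 * 62 + 1
62 = 62 * 1 + 0
GCD(63, 377) = 1

Yes, coprime (GCD = 1)


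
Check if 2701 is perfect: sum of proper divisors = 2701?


Proper divisors of 2701: 1, 37, 73
Sum = 1 + 37 + 73 = 111

No, 2701 is not perfect (111 ≠ 2701)


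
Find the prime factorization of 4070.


4070 / 2 = 2035
2035 / 5 = 407
407 / 11 = 37
37 / 37 = 1
4070 = 2 × 5 × 11 × 37


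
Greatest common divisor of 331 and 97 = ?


331 = 3 * 97 + 40
97 = 2 * 40 + 17
40 = 2 * 17 + 6
17 = 2 * 6 + 5
6 = 1 * 5 + 1
5 = 5 * 1 + 0
GCD = 1


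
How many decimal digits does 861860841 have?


861860841 has 9 digits in base 10
floor(log10(861860841)) + 1 = floor(8.9354) + 1 = 9

9 digits (base 10)


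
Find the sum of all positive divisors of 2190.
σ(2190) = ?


Divisors of 2190: 1, 2, 3, 5, 6, 10, 15, 30, 73, 146, 219, 365, 438, 730, 1095, 2190
Sum = 1 + 2 + 3 + 5 + 6 + 10 + 15 + 30 + 73 + 146 + 219 + 365 + 438 + 730 + 1095 + 2190 = 5328

σ(2190) = 5328


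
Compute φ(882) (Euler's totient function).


882 = 2 × 3^2 × 7^2
Prime factors: 2, 3, 7
φ(882) = 882 × (1-1/2) × (1-1/3) × (1-1/7)
= 882 × 1/2 × 2/3 × 6/7 = 252

φ(882) = 252


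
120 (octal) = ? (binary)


120 (base 8) = 80 (decimal)
80 (decimal) = 1010000 (base 2)


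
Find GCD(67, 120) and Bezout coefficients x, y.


Tabular extended Euclidean (each row: r = 67*s + 120*t):
r=67, s=1, t=0
r=120, s=0, t=1
q=0: r=67, s=1, t=0   [67*(1) + 120*(0) = 67]
q=1: r=53, s=-1, t=1   [67*(-1) + 120*(1) = 53]
q=1: r=14, s=2, t=-1   [67*(2) + 120*(-1) = 14]
q=3: r=11, s=-7, t=4   [67*(-7) + 120*(4) = 11]
q=1: r=3, s=9, t=-5   [67*(9) + 120*(-5) = 3]
q=3: r=2, s=-34, t=19   [67*(-34) + 120*(19) = 2]
q=1: r=1, s=43, t=-24   [67*(43) + 120*(-24) = 1]
q=2: r=0, s=-120, t=67   [67*(-120) + 120*(67) = 0]
GCD = 1; from the row with r=1: x=43, y=-24
Check: 67*(43) + 120*(-24) = 2881 - 2880 = 1

GCD = 1, x = 43, y = -24


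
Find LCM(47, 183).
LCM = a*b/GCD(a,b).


GCD(47, 183) = 1
LCM = 47*183/1 = 8601/1 = 8601

LCM = 8601


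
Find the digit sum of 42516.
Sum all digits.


4 + 2 + 5 + 1 + 6 = 18


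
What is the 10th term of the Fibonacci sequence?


Sequence: 1, 1, 2, 3, 5, 8, 13, 21, 34, 55
F(10) = 55


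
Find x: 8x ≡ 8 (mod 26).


GCD(8, 26) = 2 divides 8
Divide: 4x ≡ 4 (mod 13)
x ≡ 1 (mod 13)


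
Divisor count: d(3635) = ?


3635 = 5^1 × 727^1
d(3635) = (1+1) × (1+1) = 4

4 divisors


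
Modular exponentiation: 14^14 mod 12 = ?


14^1 mod 12 = 2
14^2 mod 12 = 4
14^3 mod 12 = 8
14^4 mod 12 = 4
14^5 mod 12 = 8
14^6 mod 12 = 4
14^7 mod 12 = 8
14^8 mod 12 = 4
14^9 mod 12 = 8
14^10 mod 12 = 4
14^11 mod 12 = 8
14^12 mod 12 = 4
14^13 mod 12 = 8
14^14 mod 12 = 4


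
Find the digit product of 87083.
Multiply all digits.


8 × 7 × 0 × 8 × 3 = 0


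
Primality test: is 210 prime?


210 / 2 = 105 (exact division)
210 is NOT prime.

No, 210 is not prime


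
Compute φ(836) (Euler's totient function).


836 = 2^2 × 11 × 19
Prime factors: 2, 11, 19
φ(836) = 836 × (1-1/2) × (1-1/11) × (1-1/19)
= 836 × 1/2 × 10/11 × 18/19 = 360

φ(836) = 360


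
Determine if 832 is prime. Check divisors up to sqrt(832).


832 / 2 = 416 (exact division)
832 is NOT prime.

No, 832 is not prime


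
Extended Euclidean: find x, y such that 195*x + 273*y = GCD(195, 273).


Tabular extended Euclidean (each row: r = 195*s + 273*t):
r=195, s=1, t=0
r=273, s=0, t=1
q=0: r=195, s=1, t=0   [195*(1) + 273*(0) = 195]
q=1: r=78, s=-1, t=1   [195*(-1) + 273*(1) = 78]
q=2: r=39, s=3, t=-2   [195*(3) + 273*(-2) = 39]
q=2: r=0, s=-7, t=5   [195*(-7) + 273*(5) = 0]
GCD = 39; from the row with r=39: x=3, y=-2
Check: 195*(3) + 273*(-2) = 585 - 546 = 39

GCD = 39, x = 3, y = -2


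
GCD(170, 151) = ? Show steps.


170 = 1 * 151 + 19
151 = 7 * 19 + 18
19 = 1 * 18 + 1
18 = 18 * 1 + 0
GCD = 1


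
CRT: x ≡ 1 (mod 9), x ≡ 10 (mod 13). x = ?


M = 9*13 = 117
M1 = M/9 = 13, M2 = M/13 = 9
M1^(-1) mod 9 = 7, M2^(-1) mod 13 = 3
x = 1*13*7 + 10*9*3 = 361
361 mod 117 = 10
Check: 10 mod 9 = 1 ✓, 10 mod 13 = 10 ✓

x ≡ 10 (mod 117)


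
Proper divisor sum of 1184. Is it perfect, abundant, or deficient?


Proper divisors: 1, 2, 4, 8, 16, 32, 37, 74, 148, 296, 592
Sum = 1 + 2 + 4 + 8 + 16 + 32 + 37 + 74 + 148 + 296 + 592 = 1210
1210 > 1184 → abundant

s(1184) = 1210 (abundant)


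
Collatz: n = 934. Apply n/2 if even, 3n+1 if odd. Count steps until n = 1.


934 → 467 → 1402 → 701 → 2104 → 1052 → 526 → 263 → 790 → 395 → 1186 → 593 → 1780 → 890 → 445 → 1336 → 668 → 334 → 167 → 502 → 251 → 754 → 377 → 1132 → 566 → 283 → 850 → 425 → 1276 → 638 → 319 → 958 → 479 → 1438 → 719 → 2158 → 1079 → 3238 → 1619 → 4858 → 2429 → 7288 → 3644 → 1822 → 911 → 2734 → 1367 → 4102 → 2051 → 6154 → 3077 → 9232 → 4616 → 2308 → 1154 → 577 → 1732 → 866 → 433 → 1300 → 650 → 325 → 976 → 488 → 244 → 122 → 61 → 184 → 92 → 46 → 23 → 70 → 35 → 106 → 53 → 160 → 80 → 40 → 20 → 10 → 5 → 16 → 8 → 4 → 2 → 1
Total steps = 85

85 steps


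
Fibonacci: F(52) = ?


Sequence: 1, 1, 2, 3, 5, 8, 13, 21, 34, 55, 89, 144, 233, 377, 610, 987, 1597, 2584, 4181, 6765, 10946, 17711, 28657, 46368, 75025, 121393, 196418, 317811, 514229, 832040, 1346269, 2178309, 3524578, 5702887, 9227465, 14930352, 24157817, 39088169, 63245986, 102334155, 165580141, 267914296, 433494437, 701408733, 1134903170, 1836311903, 2971215073, 4807526976, 7778742049, 12586269025, 20365011074, 32951280099
F(52) = 32951280099


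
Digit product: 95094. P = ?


9 × 5 × 0 × 9 × 4 = 0


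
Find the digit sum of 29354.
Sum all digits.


2 + 9 + 3 + 5 + 4 = 23


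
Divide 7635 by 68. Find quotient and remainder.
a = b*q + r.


7635 = 68 * 112 + 19
Check: 7616 + 19 = 7635

q = 112, r = 19


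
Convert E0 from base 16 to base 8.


E0 (base 16) = 224 (decimal)
224 (decimal) = 340 (base 8)


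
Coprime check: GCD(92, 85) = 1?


Euclidean algorithm:
92 = 1 * 85 + 7
85 = 12 * 7 + 1
7 = 7 * 1 + 0
GCD(92, 85) = 1

Yes, coprime (GCD = 1)


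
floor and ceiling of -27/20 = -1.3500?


-27/20 = -1.3500
floor = -2
ceil = -1

floor = -2, ceil = -1


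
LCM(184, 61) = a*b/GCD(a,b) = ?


GCD(184, 61) = 1
LCM = 184*61/1 = 11224/1 = 11224

LCM = 11224


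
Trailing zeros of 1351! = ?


floor(1351/5) = 270
floor(1351/25) = 54
floor(1351/125) = 10
floor(1351/625) = 2
Total = 336

336 trailing zeros


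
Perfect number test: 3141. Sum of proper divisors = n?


Proper divisors of 3141: 1, 3, 9, 349, 1047
Sum = 1 + 3 + 9 + 349 + 1047 = 1409

No, 3141 is not perfect (1409 ≠ 3141)


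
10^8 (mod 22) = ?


10^1 mod 22 = 10
10^2 mod 22 = 12
10^3 mod 22 = 10
10^4 mod 22 = 12
10^5 mod 22 = 10
10^6 mod 22 = 12
10^7 mod 22 = 10
10^8 mod 22 = 12


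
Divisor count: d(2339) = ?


2339 = 2339^1
d(2339) = (1+1) = 2

2 divisors


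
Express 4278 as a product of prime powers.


4278 / 2 = 2139
2139 / 3 = 713
713 / 23 = 31
31 / 31 = 1
4278 = 2 × 3 × 23 × 31


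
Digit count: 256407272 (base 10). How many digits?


256407272 has 9 digits in base 10
floor(log10(256407272)) + 1 = floor(8.4089) + 1 = 9

9 digits (base 10)


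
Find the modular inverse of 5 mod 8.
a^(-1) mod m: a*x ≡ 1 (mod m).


Use the extended Euclidean algorithm on (8, 5); each row r = 8*s + 5*t:
r=8, s=1, t=0
r=5, s=0, t=1
q=1: r=3, s=1, t=-1   [8*(1) + 5*(-1) = 3]
q=1: r=2, s=-1, t=2   [8*(-1) + 5*(2) = 2]
q=1: r=1, s=2, t=-3   [8*(2) + 5*(-3) = 1]
q=2: r=0, s=-5, t=8   [8*(-5) + 5*(8) = 0]
GCD = 1 with t = -3, so 5*(-3) ≡ 1 (mod 8)
Inverse = -3 mod 8 = 5
Check: 5 * 5 = 25 ≡ 1 (mod 8)

5^(-1) ≡ 5 (mod 8)


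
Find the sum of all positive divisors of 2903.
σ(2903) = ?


Divisors of 2903: 1, 2903
Sum = 1 + 2903 = 2904

σ(2903) = 2904


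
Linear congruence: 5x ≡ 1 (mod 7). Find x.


GCD(5, 7) = 1, unique solution
a^(-1) mod 7 = 3
x = 3 * 1 mod 7 = 3

x ≡ 3 (mod 7)


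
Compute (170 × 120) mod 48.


170 × 120 = 20400
20400 mod 48 = 0


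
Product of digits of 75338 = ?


7 × 5 × 3 × 3 × 8 = 2520


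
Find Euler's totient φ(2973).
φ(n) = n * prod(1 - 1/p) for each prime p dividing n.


2973 = 3 × 991
Prime factors: 3, 991
φ(2973) = 2973 × (1-1/3) × (1-1/991)
= 2973 × 2/3 × 990/991 = 1980

φ(2973) = 1980


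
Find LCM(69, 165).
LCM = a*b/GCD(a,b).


GCD(69, 165) = 3
LCM = 69*165/3 = 11385/3 = 3795

LCM = 3795


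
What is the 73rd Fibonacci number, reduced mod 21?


F(k) mod 21 for k=1..73:
1, 1, 2, 3, 5, 8, 13, 0, 13, 13, 5, 18, 2, 20, 1, 0, 1, 1, 2, 3, 5, 8, 13, 0, 13, 13, 5, 18, 2, 20, 1, 0, 1, 1, 2, 3, 5, 8, 13, 0, 13, 13, 5, 18, 2, 20, 1, 0, 1, 1, 2, 3, 5, 8, 13, 0, 13, 13, 5, 18, 2, 20, 1, 0, 1, 1, 2, 3, 5, 8, 13, 0, 13
F(73) mod 21 = 13


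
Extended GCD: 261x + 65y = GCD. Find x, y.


Tabular extended Euclidean (each row: r = 261*s + 65*t):
r=261, s=1, t=0
r=65, s=0, t=1
q=4: r=1, s=1, t=-4   [261*(1) + 65*(-4) = 1]
q=65: r=0, s=-65, t=261   [261*(-65) + 65*(261) = 0]
GCD = 1; from the row with r=1: x=1, y=-4
Check: 261*(1) + 65*(-4) = 261 - 260 = 1

GCD = 1, x = 1, y = -4


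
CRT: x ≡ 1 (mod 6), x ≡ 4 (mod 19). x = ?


M = 6*19 = 114
M1 = M/6 = 19, M2 = M/19 = 6
M1^(-1) mod 6 = 1, M2^(-1) mod 19 = 16
x = 1*19*1 + 4*6*16 = 403
403 mod 114 = 61
Check: 61 mod 6 = 1 ✓, 61 mod 19 = 4 ✓

x ≡ 61 (mod 114)


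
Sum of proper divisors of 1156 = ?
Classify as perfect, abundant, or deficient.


Proper divisors: 1, 2, 4, 17, 34, 68, 289, 578
Sum = 1 + 2 + 4 + 17 + 34 + 68 + 289 + 578 = 993
993 < 1156 → deficient

s(1156) = 993 (deficient)


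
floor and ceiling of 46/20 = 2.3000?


46/20 = 2.3000
floor = 2
ceil = 3

floor = 2, ceil = 3


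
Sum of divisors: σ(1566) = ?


Divisors of 1566: 1, 2, 3, 6, 9, 18, 27, 29, 54, 58, 87, 174, 261, 522, 783, 1566
Sum = 1 + 2 + 3 + 6 + 9 + 18 + 27 + 29 + 54 + 58 + 87 + 174 + 261 + 522 + 783 + 1566 = 3600

σ(1566) = 3600


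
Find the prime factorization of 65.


65 / 5 = 13
13 / 13 = 1
65 = 5 × 13


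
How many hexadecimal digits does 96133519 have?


96133519 in base 16 = 5BAE18F
Number of digits = 7

7 digits (base 16)


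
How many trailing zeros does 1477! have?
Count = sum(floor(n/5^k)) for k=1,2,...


floor(1477/5) = 295
floor(1477/25) = 59
floor(1477/125) = 11
floor(1477/625) = 2
Total = 367

367 trailing zeros


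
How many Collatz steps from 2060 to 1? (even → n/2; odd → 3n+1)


2060 → 1030 → 515 → 1546 → 773 → 2320 → 1160 → 580 → 290 → 145 → 436 → 218 → 109 → 328 → 164 → 82 → 41 → 124 → 62 → 31 → 94 → 47 → 142 → 71 → 214 → 107 → 322 → 161 → 484 → 242 → 121 → 364 → 182 → 91 → 274 → 137 → 412 → 206 → 103 → 310 → 155 → 466 → 233 → 700 → 350 → 175 → 526 → 263 → 790 → 395 → 1186 → 593 → 1780 → 890 → 445 → 1336 → 668 → 334 → 167 → 502 → 251 → 754 → 377 → 1132 → 566 → 283 → 850 → 425 → 1276 → 638 → 319 → 958 → 479 → 1438 → 719 → 2158 → 1079 → 3238 → 1619 → 4858 → 2429 → 7288 → 3644 → 1822 → 911 → 2734 → 1367 → 4102 → 2051 → 6154 → 3077 → 9232 → 4616 → 2308 → 1154 → 577 → 1732 → 866 → 433 → 1300 → 650 → 325 → 976 → 488 → 244 → 122 → 61 → 184 → 92 → 46 → 23 → 70 → 35 → 106 → 53 → 160 → 80 → 40 → 20 → 10 → 5 → 16 → 8 → 4 → 2 → 1
Total steps = 125

125 steps


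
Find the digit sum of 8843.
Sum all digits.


8 + 8 + 4 + 3 = 23


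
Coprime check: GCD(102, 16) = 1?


Euclidean algorithm:
102 = 6 * 16 + 6
16 = 2 * 6 + 4
6 = 1 * 4 + 2
4 = 2 * 2 + 0
GCD(102, 16) = 2

No, not coprime (GCD = 2)


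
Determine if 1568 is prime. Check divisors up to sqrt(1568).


1568 / 2 = 784 (exact division)
1568 is NOT prime.

No, 1568 is not prime


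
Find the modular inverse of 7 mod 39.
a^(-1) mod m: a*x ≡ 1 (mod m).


Use the extended Euclidean algorithm on (39, 7); each row r = 39*s + 7*t:
r=39, s=1, t=0
r=7, s=0, t=1
q=5: r=4, s=1, t=-5   [39*(1) + 7*(-5) = 4]
q=1: r=3, s=-1, t=6   [39*(-1) + 7*(6) = 3]
q=1: r=1, s=2, t=-11   [39*(2) + 7*(-11) = 1]
q=3: r=0, s=-7, t=39   [39*(-7) + 7*(39) = 0]
GCD = 1 with t = -11, so 7*(-11) ≡ 1 (mod 39)
Inverse = -11 mod 39 = 28
Check: 7 * 28 = 196 ≡ 1 (mod 39)

7^(-1) ≡ 28 (mod 39)


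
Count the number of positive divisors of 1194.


1194 = 2^1 × 3^1 × 199^1
d(1194) = (1+1) × (1+1) × (1+1) = 8

8 divisors


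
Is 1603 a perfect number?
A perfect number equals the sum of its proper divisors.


Proper divisors of 1603: 1, 7, 229
Sum = 1 + 7 + 229 = 237

No, 1603 is not perfect (237 ≠ 1603)


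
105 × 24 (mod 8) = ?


105 × 24 = 2520
2520 mod 8 = 0


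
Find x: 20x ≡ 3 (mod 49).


GCD(20, 49) = 1, unique solution
a^(-1) mod 49 = 27
x = 27 * 3 mod 49 = 32

x ≡ 32 (mod 49)


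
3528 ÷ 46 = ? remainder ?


3528 = 46 * 76 + 32
Check: 3496 + 32 = 3528

q = 76, r = 32


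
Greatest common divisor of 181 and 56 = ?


181 = 3 * 56 + 13
56 = 4 * 13 + 4
13 = 3 * 4 + 1
4 = 4 * 1 + 0
GCD = 1


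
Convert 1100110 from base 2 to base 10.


1100110 (base 2) = 102 (decimal)
102 (decimal) = 102 (base 10)


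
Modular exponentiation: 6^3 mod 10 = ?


6^1 mod 10 = 6
6^2 mod 10 = 6
6^3 mod 10 = 6


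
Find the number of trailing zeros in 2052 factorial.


floor(2052/5) = 410
floor(2052/25) = 82
floor(2052/125) = 16
floor(2052/625) = 3
Total = 511

511 trailing zeros


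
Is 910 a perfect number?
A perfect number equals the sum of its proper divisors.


Proper divisors of 910: 1, 2, 5, 7, 10, 13, 14, 26, 35, 65, 70, 91, 130, 182, 455
Sum = 1 + 2 + 5 + 7 + 10 + 13 + 14 + 26 + 35 + 65 + 70 + 91 + 130 + 182 + 455 = 1106

No, 910 is not perfect (1106 ≠ 910)


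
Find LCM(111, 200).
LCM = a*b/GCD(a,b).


GCD(111, 200) = 1
LCM = 111*200/1 = 22200/1 = 22200

LCM = 22200


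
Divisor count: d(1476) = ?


1476 = 2^2 × 3^2 × 41^1
d(1476) = (2+1) × (2+1) × (1+1) = 18

18 divisors


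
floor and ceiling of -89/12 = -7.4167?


-89/12 = -7.4167
floor = -8
ceil = -7

floor = -8, ceil = -7


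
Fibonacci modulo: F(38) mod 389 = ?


F(k) mod 389 for k=1..38:
1, 1, 2, 3, 5, 8, 13, 21, 34, 55, 89, 144, 233, 377, 221, 209, 41, 250, 291, 152, 54, 206, 260, 77, 337, 25, 362, 387, 360, 358, 329, 298, 238, 147, 385, 143, 139, 282
F(38) mod 389 = 282


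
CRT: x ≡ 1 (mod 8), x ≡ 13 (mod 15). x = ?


M = 8*15 = 120
M1 = M/8 = 15, M2 = M/15 = 8
M1^(-1) mod 8 = 7, M2^(-1) mod 15 = 2
x = 1*15*7 + 13*8*2 = 313
313 mod 120 = 73
Check: 73 mod 8 = 1 ✓, 73 mod 15 = 13 ✓

x ≡ 73 (mod 120)


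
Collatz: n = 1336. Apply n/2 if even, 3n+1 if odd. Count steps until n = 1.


1336 → 668 → 334 → 167 → 502 → 251 → 754 → 377 → 1132 → 566 → 283 → 850 → 425 → 1276 → 638 → 319 → 958 → 479 → 1438 → 719 → 2158 → 1079 → 3238 → 1619 → 4858 → 2429 → 7288 → 3644 → 1822 → 911 → 2734 → 1367 → 4102 → 2051 → 6154 → 3077 → 9232 → 4616 → 2308 → 1154 → 577 → 1732 → 866 → 433 → 1300 → 650 → 325 → 976 → 488 → 244 → 122 → 61 → 184 → 92 → 46 → 23 → 70 → 35 → 106 → 53 → 160 → 80 → 40 → 20 → 10 → 5 → 16 → 8 → 4 → 2 → 1
Total steps = 70

70 steps


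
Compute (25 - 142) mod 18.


25 - 142 = -117
-117 mod 18 = 9


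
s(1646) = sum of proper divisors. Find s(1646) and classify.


Proper divisors: 1, 2, 823
Sum = 1 + 2 + 823 = 826
826 < 1646 → deficient

s(1646) = 826 (deficient)


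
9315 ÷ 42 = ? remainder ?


9315 = 42 * 221 + 33
Check: 9282 + 33 = 9315

q = 221, r = 33


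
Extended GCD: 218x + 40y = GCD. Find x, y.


Tabular extended Euclidean (each row: r = 218*s + 40*t):
r=218, s=1, t=0
r=40, s=0, t=1
q=5: r=18, s=1, t=-5   [218*(1) + 40*(-5) = 18]
q=2: r=4, s=-2, t=11   [218*(-2) + 40*(11) = 4]
q=4: r=2, s=9, t=-49   [218*(9) + 40*(-49) = 2]
q=2: r=0, s=-20, t=109   [218*(-20) + 40*(109) = 0]
GCD = 2; from the row with r=2: x=9, y=-49
Check: 218*(9) + 40*(-49) = 1962 - 1960 = 2

GCD = 2, x = 9, y = -49


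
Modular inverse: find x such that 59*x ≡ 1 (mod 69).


Use the extended Euclidean algorithm on (69, 59); each row r = 69*s + 59*t:
r=69, s=1, t=0
r=59, s=0, t=1
q=1: r=10, s=1, t=-1   [69*(1) + 59*(-1) = 10]
q=5: r=9, s=-5, t=6   [69*(-5) + 59*(6) = 9]
q=1: r=1, s=6, t=-7   [69*(6) + 59*(-7) = 1]
q=9: r=0, s=-59, t=69   [69*(-59) + 59*(69) = 0]
GCD = 1 with t = -7, so 59*(-7) ≡ 1 (mod 69)
Inverse = -7 mod 69 = 62
Check: 59 * 62 = 3658 ≡ 1 (mod 69)

59^(-1) ≡ 62 (mod 69)


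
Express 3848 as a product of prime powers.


3848 / 2 = 1924
1924 / 2 = 962
962 / 2 = 481
481 / 13 = 37
37 / 37 = 1
3848 = 2^3 × 13 × 37


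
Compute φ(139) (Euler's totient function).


139 = 139
Prime factors: 139
φ(139) = 139 × (1-1/139)
= 139 × 138/139 = 138

φ(139) = 138


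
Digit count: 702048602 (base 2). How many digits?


702048602 in base 2 = 101001110110000110100101011010
Number of digits = 30

30 digits (base 2)


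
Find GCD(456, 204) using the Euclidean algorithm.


456 = 2 * 204 + 48
204 = 4 * 48 + 12
48 = 4 * 12 + 0
GCD = 12


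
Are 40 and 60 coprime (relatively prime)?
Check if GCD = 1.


Euclidean algorithm:
60 = 1 * 40 + 20
40 = 2 * 20 + 0
GCD(40, 60) = 20

No, not coprime (GCD = 20)


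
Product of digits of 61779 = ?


6 × 1 × 7 × 7 × 9 = 2646


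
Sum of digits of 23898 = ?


2 + 3 + 8 + 9 + 8 = 30


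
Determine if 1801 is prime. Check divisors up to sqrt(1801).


Check divisors up to sqrt(1801) = 42.4382
No divisors found.
1801 is prime.

Yes, 1801 is prime


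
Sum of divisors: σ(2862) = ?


Divisors of 2862: 1, 2, 3, 6, 9, 18, 27, 53, 54, 106, 159, 318, 477, 954, 1431, 2862
Sum = 1 + 2 + 3 + 6 + 9 + 18 + 27 + 53 + 54 + 106 + 159 + 318 + 477 + 954 + 1431 + 2862 = 6480

σ(2862) = 6480


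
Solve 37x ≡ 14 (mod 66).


GCD(37, 66) = 1, unique solution
a^(-1) mod 66 = 25
x = 25 * 14 mod 66 = 20

x ≡ 20 (mod 66)


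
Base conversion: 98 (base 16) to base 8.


98 (base 16) = 152 (decimal)
152 (decimal) = 230 (base 8)


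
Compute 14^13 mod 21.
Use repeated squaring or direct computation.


14^1 mod 21 = 14
14^2 mod 21 = 7
14^3 mod 21 = 14
14^4 mod 21 = 7
14^5 mod 21 = 14
14^6 mod 21 = 7
14^7 mod 21 = 14
14^8 mod 21 = 7
14^9 mod 21 = 14
14^10 mod 21 = 7
14^11 mod 21 = 14
14^12 mod 21 = 7
14^13 mod 21 = 14


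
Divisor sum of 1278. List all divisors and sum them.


Divisors of 1278: 1, 2, 3, 6, 9, 18, 71, 142, 213, 426, 639, 1278
Sum = 1 + 2 + 3 + 6 + 9 + 18 + 71 + 142 + 213 + 426 + 639 + 1278 = 2808

σ(1278) = 2808


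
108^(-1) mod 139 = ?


Use the extended Euclidean algorithm on (139, 108); each row r = 139*s + 108*t:
r=139, s=1, t=0
r=108, s=0, t=1
q=1: r=31, s=1, t=-1   [139*(1) + 108*(-1) = 31]
q=3: r=15, s=-3, t=4   [139*(-3) + 108*(4) = 15]
q=2: r=1, s=7, t=-9   [139*(7) + 108*(-9) = 1]
q=15: r=0, s=-108, t=139   [139*(-108) + 108*(139) = 0]
GCD = 1 with t = -9, so 108*(-9) ≡ 1 (mod 139)
Inverse = -9 mod 139 = 130
Check: 108 * 130 = 14040 ≡ 1 (mod 139)

108^(-1) ≡ 130 (mod 139)


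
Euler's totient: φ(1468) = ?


1468 = 2^2 × 367
Prime factors: 2, 367
φ(1468) = 1468 × (1-1/2) × (1-1/367)
= 1468 × 1/2 × 366/367 = 732

φ(1468) = 732


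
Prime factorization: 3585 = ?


3585 / 3 = 1195
1195 / 5 = 239
239 / 239 = 1
3585 = 3 × 5 × 239


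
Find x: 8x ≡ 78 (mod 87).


GCD(8, 87) = 1, unique solution
a^(-1) mod 87 = 11
x = 11 * 78 mod 87 = 75

x ≡ 75 (mod 87)


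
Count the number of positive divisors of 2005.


2005 = 5^1 × 401^1
d(2005) = (1+1) × (1+1) = 4

4 divisors


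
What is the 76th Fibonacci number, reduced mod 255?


F(k) mod 255 for k=1..76:
1, 1, 2, 3, 5, 8, 13, 21, 34, 55, 89, 144, 233, 122, 100, 222, 67, 34, 101, 135, 236, 116, 97, 213, 55, 13, 68, 81, 149, 230, 124, 99, 223, 67, 35, 102, 137, 239, 121, 105, 226, 76, 47, 123, 170, 38, 208, 246, 199, 190, 134, 69, 203, 17, 220, 237, 202, 184, 131, 60, 191, 251, 187, 183, 115, 43, 158, 201, 104, 50, 154, 204, 103, 52, 155, 207
F(76) mod 255 = 207


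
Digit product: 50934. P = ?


5 × 0 × 9 × 3 × 4 = 0


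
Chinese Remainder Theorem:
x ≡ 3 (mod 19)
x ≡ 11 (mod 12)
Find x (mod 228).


M = 19*12 = 228
M1 = M/19 = 12, M2 = M/12 = 19
M1^(-1) mod 19 = 8, M2^(-1) mod 12 = 7
x = 3*12*8 + 11*19*7 = 1751
1751 mod 228 = 155
Check: 155 mod 19 = 3 ✓, 155 mod 12 = 11 ✓

x ≡ 155 (mod 228)


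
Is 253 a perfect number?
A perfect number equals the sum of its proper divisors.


Proper divisors of 253: 1, 11, 23
Sum = 1 + 11 + 23 = 35

No, 253 is not perfect (35 ≠ 253)


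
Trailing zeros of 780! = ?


floor(780/5) = 156
floor(780/25) = 31
floor(780/125) = 6
floor(780/625) = 1
Total = 194

194 trailing zeros


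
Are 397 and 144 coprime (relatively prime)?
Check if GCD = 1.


Euclidean algorithm:
397 = 2 * 144 + 109
144 = 1 * 109 + 35
109 = 3 * 35 + 4
35 = 8 * 4 + 3
4 = 1 * 3 + 1
3 = 3 * 1 + 0
GCD(397, 144) = 1

Yes, coprime (GCD = 1)


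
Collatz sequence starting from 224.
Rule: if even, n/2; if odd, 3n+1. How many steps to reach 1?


224 → 112 → 56 → 28 → 14 → 7 → 22 → 11 → 34 → 17 → 52 → 26 → 13 → 40 → 20 → 10 → 5 → 16 → 8 → 4 → 2 → 1
Total steps = 21

21 steps


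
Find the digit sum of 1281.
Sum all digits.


1 + 2 + 8 + 1 = 12


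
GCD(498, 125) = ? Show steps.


498 = 3 * 125 + 123
125 = 1 * 123 + 2
123 = 61 * 2 + 1
2 = 2 * 1 + 0
GCD = 1


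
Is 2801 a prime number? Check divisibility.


Check divisors up to sqrt(2801) = 52.9245
No divisors found.
2801 is prime.

Yes, 2801 is prime


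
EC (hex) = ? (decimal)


EC (base 16) = 236 (decimal)
236 (decimal) = 236 (base 10)


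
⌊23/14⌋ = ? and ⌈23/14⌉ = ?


23/14 = 1.6429
floor = 1
ceil = 2

floor = 1, ceil = 2


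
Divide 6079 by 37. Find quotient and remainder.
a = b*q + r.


6079 = 37 * 164 + 11
Check: 6068 + 11 = 6079

q = 164, r = 11


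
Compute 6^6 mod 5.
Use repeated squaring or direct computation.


6^1 mod 5 = 1
6^2 mod 5 = 1
6^3 mod 5 = 1
6^4 mod 5 = 1
6^5 mod 5 = 1
6^6 mod 5 = 1


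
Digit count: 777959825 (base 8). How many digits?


777959825 in base 8 = 5627534621
Number of digits = 10

10 digits (base 8)


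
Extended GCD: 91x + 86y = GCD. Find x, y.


Tabular extended Euclidean (each row: r = 91*s + 86*t):
r=91, s=1, t=0
r=86, s=0, t=1
q=1: r=5, s=1, t=-1   [91*(1) + 86*(-1) = 5]
q=17: r=1, s=-17, t=18   [91*(-17) + 86*(18) = 1]
q=5: r=0, s=86, t=-91   [91*(86) + 86*(-91) = 0]
GCD = 1; from the row with r=1: x=-17, y=18
Check: 91*(-17) + 86*(18) = -1547 + 1548 = 1

GCD = 1, x = -17, y = 18


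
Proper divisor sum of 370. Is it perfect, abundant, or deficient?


Proper divisors: 1, 2, 5, 10, 37, 74, 185
Sum = 1 + 2 + 5 + 10 + 37 + 74 + 185 = 314
314 < 370 → deficient

s(370) = 314 (deficient)


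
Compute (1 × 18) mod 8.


1 × 18 = 18
18 mod 8 = 2


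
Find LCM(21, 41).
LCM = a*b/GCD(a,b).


GCD(21, 41) = 1
LCM = 21*41/1 = 861/1 = 861

LCM = 861


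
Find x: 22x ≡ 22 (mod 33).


GCD(22, 33) = 11 divides 22
Divide: 2x ≡ 2 (mod 3)
x ≡ 1 (mod 3)


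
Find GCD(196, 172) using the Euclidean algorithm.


196 = 1 * 172 + 24
172 = 7 * 24 + 4
24 = 6 * 4 + 0
GCD = 4


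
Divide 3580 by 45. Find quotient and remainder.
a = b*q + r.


3580 = 45 * 79 + 25
Check: 3555 + 25 = 3580

q = 79, r = 25


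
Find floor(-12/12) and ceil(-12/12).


-12/12 = -1.0000
floor = -1
ceil = -1

floor = -1, ceil = -1


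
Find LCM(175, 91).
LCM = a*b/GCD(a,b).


GCD(175, 91) = 7
LCM = 175*91/7 = 15925/7 = 2275

LCM = 2275


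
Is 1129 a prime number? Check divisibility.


Check divisors up to sqrt(1129) = 33.6006
No divisors found.
1129 is prime.

Yes, 1129 is prime


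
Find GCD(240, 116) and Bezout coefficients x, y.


Tabular extended Euclidean (each row: r = 240*s + 116*t):
r=240, s=1, t=0
r=116, s=0, t=1
q=2: r=8, s=1, t=-2   [240*(1) + 116*(-2) = 8]
q=14: r=4, s=-14, t=29   [240*(-14) + 116*(29) = 4]
q=2: r=0, s=29, t=-60   [240*(29) + 116*(-60) = 0]
GCD = 4; from the row with r=4: x=-14, y=29
Check: 240*(-14) + 116*(29) = -3360 + 3364 = 4

GCD = 4, x = -14, y = 29


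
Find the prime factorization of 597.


597 / 3 = 199
199 / 199 = 1
597 = 3 × 199


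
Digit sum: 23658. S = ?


2 + 3 + 6 + 5 + 8 = 24


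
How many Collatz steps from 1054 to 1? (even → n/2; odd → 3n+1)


1054 → 527 → 1582 → 791 → 2374 → 1187 → 3562 → 1781 → 5344 → 2672 → 1336 → 668 → 334 → 167 → 502 → 251 → 754 → 377 → 1132 → 566 → 283 → 850 → 425 → 1276 → 638 → 319 → 958 → 479 → 1438 → 719 → 2158 → 1079 → 3238 → 1619 → 4858 → 2429 → 7288 → 3644 → 1822 → 911 → 2734 → 1367 → 4102 → 2051 → 6154 → 3077 → 9232 → 4616 → 2308 → 1154 → 577 → 1732 → 866 → 433 → 1300 → 650 → 325 → 976 → 488 → 244 → 122 → 61 → 184 → 92 → 46 → 23 → 70 → 35 → 106 → 53 → 160 → 80 → 40 → 20 → 10 → 5 → 16 → 8 → 4 → 2 → 1
Total steps = 80

80 steps


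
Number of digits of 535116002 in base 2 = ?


535116002 in base 2 = 11111111001010011100011100010
Number of digits = 29

29 digits (base 2)


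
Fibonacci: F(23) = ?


Sequence: 1, 1, 2, 3, 5, 8, 13, 21, 34, 55, 89, 144, 233, 377, 610, 987, 1597, 2584, 4181, 6765, 10946, 17711, 28657
F(23) = 28657


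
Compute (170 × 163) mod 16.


170 × 163 = 27710
27710 mod 16 = 14


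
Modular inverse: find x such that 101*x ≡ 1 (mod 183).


Use the extended Euclidean algorithm on (183, 101); each row r = 183*s + 101*t:
r=183, s=1, t=0
r=101, s=0, t=1
q=1: r=82, s=1, t=-1   [183*(1) + 101*(-1) = 82]
q=1: r=19, s=-1, t=2   [183*(-1) + 101*(2) = 19]
q=4: r=6, s=5, t=-9   [183*(5) + 101*(-9) = 6]
q=3: r=1, s=-16, t=29   [183*(-16) + 101*(29) = 1]
q=6: r=0, s=101, t=-183   [183*(101) + 101*(-183) = 0]
GCD = 1 with t = 29, so 101*(29) ≡ 1 (mod 183)
Inverse = 29 mod 183 = 29
Check: 101 * 29 = 2929 ≡ 1 (mod 183)

101^(-1) ≡ 29 (mod 183)


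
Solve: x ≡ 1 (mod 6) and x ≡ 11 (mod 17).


M = 6*17 = 102
M1 = M/6 = 17, M2 = M/17 = 6
M1^(-1) mod 6 = 5, M2^(-1) mod 17 = 3
x = 1*17*5 + 11*6*3 = 283
283 mod 102 = 79
Check: 79 mod 6 = 1 ✓, 79 mod 17 = 11 ✓

x ≡ 79 (mod 102)


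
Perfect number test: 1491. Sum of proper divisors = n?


Proper divisors of 1491: 1, 3, 7, 21, 71, 213, 497
Sum = 1 + 3 + 7 + 21 + 71 + 213 + 497 = 813

No, 1491 is not perfect (813 ≠ 1491)


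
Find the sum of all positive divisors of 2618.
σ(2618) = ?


Divisors of 2618: 1, 2, 7, 11, 14, 17, 22, 34, 77, 119, 154, 187, 238, 374, 1309, 2618
Sum = 1 + 2 + 7 + 11 + 14 + 17 + 22 + 34 + 77 + 119 + 154 + 187 + 238 + 374 + 1309 + 2618 = 5184

σ(2618) = 5184


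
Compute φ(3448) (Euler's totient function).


3448 = 2^3 × 431
Prime factors: 2, 431
φ(3448) = 3448 × (1-1/2) × (1-1/431)
= 3448 × 1/2 × 430/431 = 1720

φ(3448) = 1720


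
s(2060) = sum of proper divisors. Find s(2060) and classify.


Proper divisors: 1, 2, 4, 5, 10, 20, 103, 206, 412, 515, 1030
Sum = 1 + 2 + 4 + 5 + 10 + 20 + 103 + 206 + 412 + 515 + 1030 = 2308
2308 > 2060 → abundant

s(2060) = 2308 (abundant)


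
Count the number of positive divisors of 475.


475 = 5^2 × 19^1
d(475) = (2+1) × (1+1) = 6

6 divisors


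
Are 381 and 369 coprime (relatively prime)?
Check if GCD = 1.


Euclidean algorithm:
381 = 1 * 369 + 12
369 = 30 * 12 + 9
12 = 1 * 9 + 3
9 = 3 * 3 + 0
GCD(381, 369) = 3

No, not coprime (GCD = 3)


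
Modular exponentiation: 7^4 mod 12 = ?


7^1 mod 12 = 7
7^2 mod 12 = 1
7^3 mod 12 = 7
7^4 mod 12 = 1


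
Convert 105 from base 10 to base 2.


105 (base 10) = 105 (decimal)
105 (decimal) = 1101001 (base 2)


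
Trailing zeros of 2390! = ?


floor(2390/5) = 478
floor(2390/25) = 95
floor(2390/125) = 19
floor(2390/625) = 3
Total = 595

595 trailing zeros


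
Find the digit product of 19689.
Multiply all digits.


1 × 9 × 6 × 8 × 9 = 3888


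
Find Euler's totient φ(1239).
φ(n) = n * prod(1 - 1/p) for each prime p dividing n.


1239 = 3 × 7 × 59
Prime factors: 3, 7, 59
φ(1239) = 1239 × (1-1/3) × (1-1/7) × (1-1/59)
= 1239 × 2/3 × 6/7 × 58/59 = 696

φ(1239) = 696


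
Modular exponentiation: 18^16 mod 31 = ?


18^1 mod 31 = 18
18^2 mod 31 = 14
18^3 mod 31 = 4
18^4 mod 31 = 10
18^5 mod 31 = 25
18^6 mod 31 = 16
18^7 mod 31 = 9
18^8 mod 31 = 7
18^9 mod 31 = 2
18^10 mod 31 = 5
18^11 mod 31 = 28
18^12 mod 31 = 8
18^13 mod 31 = 20
18^14 mod 31 = 19
18^15 mod 31 = 1
18^16 mod 31 = 18


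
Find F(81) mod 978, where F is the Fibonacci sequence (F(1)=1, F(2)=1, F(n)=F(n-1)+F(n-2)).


F(k) mod 978 for k=1..81:
1, 1, 2, 3, 5, 8, 13, 21, 34, 55, 89, 144, 233, 377, 610, 9, 619, 628, 269, 897, 188, 107, 295, 402, 697, 121, 818, 939, 779, 740, 541, 303, 844, 169, 35, 204, 239, 443, 682, 147, 829, 976, 827, 825, 674, 521, 217, 738, 955, 715, 692, 429, 143, 572, 715, 309, 46, 355, 401, 756, 179, 935, 136, 93, 229, 322, 551, 873, 446, 341, 787, 150, 937, 109, 68, 177, 245, 422, 667, 111, 778
F(81) mod 978 = 778


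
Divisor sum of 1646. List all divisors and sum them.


Divisors of 1646: 1, 2, 823, 1646
Sum = 1 + 2 + 823 + 1646 = 2472

σ(1646) = 2472


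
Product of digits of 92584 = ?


9 × 2 × 5 × 8 × 4 = 2880


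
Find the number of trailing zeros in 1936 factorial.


floor(1936/5) = 387
floor(1936/25) = 77
floor(1936/125) = 15
floor(1936/625) = 3
Total = 482

482 trailing zeros


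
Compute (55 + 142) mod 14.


55 + 142 = 197
197 mod 14 = 1


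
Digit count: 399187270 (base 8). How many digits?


399187270 in base 8 = 2762616506
Number of digits = 10

10 digits (base 8)


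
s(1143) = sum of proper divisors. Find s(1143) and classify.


Proper divisors: 1, 3, 9, 127, 381
Sum = 1 + 3 + 9 + 127 + 381 = 521
521 < 1143 → deficient

s(1143) = 521 (deficient)


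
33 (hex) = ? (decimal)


33 (base 16) = 51 (decimal)
51 (decimal) = 51 (base 10)


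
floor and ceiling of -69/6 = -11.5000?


-69/6 = -11.5000
floor = -12
ceil = -11

floor = -12, ceil = -11


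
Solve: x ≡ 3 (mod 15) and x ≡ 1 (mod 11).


M = 15*11 = 165
M1 = M/15 = 11, M2 = M/11 = 15
M1^(-1) mod 15 = 11, M2^(-1) mod 11 = 3
x = 3*11*11 + 1*15*3 = 408
408 mod 165 = 78
Check: 78 mod 15 = 3 ✓, 78 mod 11 = 1 ✓

x ≡ 78 (mod 165)


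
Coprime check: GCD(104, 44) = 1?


Euclidean algorithm:
104 = 2 * 44 + 16
44 = 2 * 16 + 12
16 = 1 * 12 + 4
12 = 3 * 4 + 0
GCD(104, 44) = 4

No, not coprime (GCD = 4)


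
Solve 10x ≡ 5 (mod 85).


GCD(10, 85) = 5 divides 5
Divide: 2x ≡ 1 (mod 17)
x ≡ 9 (mod 17)


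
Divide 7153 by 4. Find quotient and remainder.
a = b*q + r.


7153 = 4 * 1788 + 1
Check: 7152 + 1 = 7153

q = 1788, r = 1


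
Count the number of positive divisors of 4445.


4445 = 5^1 × 7^1 × 127^1
d(4445) = (1+1) × (1+1) × (1+1) = 8

8 divisors


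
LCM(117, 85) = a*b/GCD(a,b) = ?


GCD(117, 85) = 1
LCM = 117*85/1 = 9945/1 = 9945

LCM = 9945


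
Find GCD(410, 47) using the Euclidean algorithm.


410 = 8 * 47 + 34
47 = 1 * 34 + 13
34 = 2 * 13 + 8
13 = 1 * 8 + 5
8 = 1 * 5 + 3
5 = 1 * 3 + 2
3 = 1 * 2 + 1
2 = 2 * 1 + 0
GCD = 1


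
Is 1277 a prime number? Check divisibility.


Check divisors up to sqrt(1277) = 35.7351
No divisors found.
1277 is prime.

Yes, 1277 is prime


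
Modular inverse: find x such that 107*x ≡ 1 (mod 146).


Use the extended Euclidean algorithm on (146, 107); each row r = 146*s + 107*t:
r=146, s=1, t=0
r=107, s=0, t=1
q=1: r=39, s=1, t=-1   [146*(1) + 107*(-1) = 39]
q=2: r=29, s=-2, t=3   [146*(-2) + 107*(3) = 29]
q=1: r=10, s=3, t=-4   [146*(3) + 107*(-4) = 10]
q=2: r=9, s=-8, t=11   [146*(-8) + 107*(11) = 9]
q=1: r=1, s=11, t=-15   [146*(11) + 107*(-15) = 1]
q=9: r=0, s=-107, t=146   [146*(-107) + 107*(146) = 0]
GCD = 1 with t = -15, so 107*(-15) ≡ 1 (mod 146)
Inverse = -15 mod 146 = 131
Check: 107 * 131 = 14017 ≡ 1 (mod 146)

107^(-1) ≡ 131 (mod 146)


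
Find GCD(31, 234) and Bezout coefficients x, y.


Tabular extended Euclidean (each row: r = 31*s + 234*t):
r=31, s=1, t=0
r=234, s=0, t=1
q=0: r=31, s=1, t=0   [31*(1) + 234*(0) = 31]
q=7: r=17, s=-7, t=1   [31*(-7) + 234*(1) = 17]
q=1: r=14, s=8, t=-1   [31*(8) + 234*(-1) = 14]
q=1: r=3, s=-15, t=2   [31*(-15) + 234*(2) = 3]
q=4: r=2, s=68, t=-9   [31*(68) + 234*(-9) = 2]
q=1: r=1, s=-83, t=11   [31*(-83) + 234*(11) = 1]
q=2: r=0, s=234, t=-31   [31*(234) + 234*(-31) = 0]
GCD = 1; from the row with r=1: x=-83, y=11
Check: 31*(-83) + 234*(11) = -2573 + 2574 = 1

GCD = 1, x = -83, y = 11


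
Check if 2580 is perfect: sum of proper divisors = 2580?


Proper divisors of 2580: 1, 2, 3, 4, 5, 6, 10, 12, 15, 20, 30, 43, 60, 86, 129, 172, 215, 258, 430, 516, 645, 860, 1290
Sum = 1 + 2 + 3 + 4 + 5 + 6 + 10 + 12 + 15 + 20 + 30 + 43 + 60 + 86 + 129 + 172 + 215 + 258 + 430 + 516 + 645 + 860 + 1290 = 4812

No, 2580 is not perfect (4812 ≠ 2580)


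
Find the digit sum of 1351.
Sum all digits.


1 + 3 + 5 + 1 = 10


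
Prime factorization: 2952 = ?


2952 / 2 = 1476
1476 / 2 = 738
738 / 2 = 369
369 / 3 = 123
123 / 3 = 41
41 / 41 = 1
2952 = 2^3 × 3^2 × 41


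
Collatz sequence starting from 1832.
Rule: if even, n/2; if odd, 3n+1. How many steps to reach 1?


1832 → 916 → 458 → 229 → 688 → 344 → 172 → 86 → 43 → 130 → 65 → 196 → 98 → 49 → 148 → 74 → 37 → 112 → 56 → 28 → 14 → 7 → 22 → 11 → 34 → 17 → 52 → 26 → 13 → 40 → 20 → 10 → 5 → 16 → 8 → 4 → 2 → 1
Total steps = 37

37 steps


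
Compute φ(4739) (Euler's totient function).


4739 = 7 × 677
Prime factors: 7, 677
φ(4739) = 4739 × (1-1/7) × (1-1/677)
= 4739 × 6/7 × 676/677 = 4056

φ(4739) = 4056


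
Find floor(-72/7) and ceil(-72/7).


-72/7 = -10.2857
floor = -11
ceil = -10

floor = -11, ceil = -10


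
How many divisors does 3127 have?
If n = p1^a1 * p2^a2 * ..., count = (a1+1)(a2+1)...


3127 = 53^1 × 59^1
d(3127) = (1+1) × (1+1) = 4

4 divisors


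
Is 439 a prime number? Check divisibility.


Check divisors up to sqrt(439) = 20.9523
No divisors found.
439 is prime.

Yes, 439 is prime


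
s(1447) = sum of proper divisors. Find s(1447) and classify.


Proper divisors: 1
Sum = 1 = 1
1 < 1447 → deficient

s(1447) = 1 (deficient)


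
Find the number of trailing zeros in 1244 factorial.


floor(1244/5) = 248
floor(1244/25) = 49
floor(1244/125) = 9
floor(1244/625) = 1
Total = 307

307 trailing zeros


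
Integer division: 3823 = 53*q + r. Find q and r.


3823 = 53 * 72 + 7
Check: 3816 + 7 = 3823

q = 72, r = 7


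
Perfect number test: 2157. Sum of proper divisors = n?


Proper divisors of 2157: 1, 3, 719
Sum = 1 + 3 + 719 = 723

No, 2157 is not perfect (723 ≠ 2157)


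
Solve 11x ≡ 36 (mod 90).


GCD(11, 90) = 1, unique solution
a^(-1) mod 90 = 41
x = 41 * 36 mod 90 = 36

x ≡ 36 (mod 90)


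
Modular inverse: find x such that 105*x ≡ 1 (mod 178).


Use the extended Euclidean algorithm on (178, 105); each row r = 178*s + 105*t:
r=178, s=1, t=0
r=105, s=0, t=1
q=1: r=73, s=1, t=-1   [178*(1) + 105*(-1) = 73]
q=1: r=32, s=-1, t=2   [178*(-1) + 105*(2) = 32]
q=2: r=9, s=3, t=-5   [178*(3) + 105*(-5) = 9]
q=3: r=5, s=-10, t=17   [178*(-10) + 105*(17) = 5]
q=1: r=4, s=13, t=-22   [178*(13) + 105*(-22) = 4]
q=1: r=1, s=-23, t=39   [178*(-23) + 105*(39) = 1]
q=4: r=0, s=105, t=-178   [178*(105) + 105*(-178) = 0]
GCD = 1 with t = 39, so 105*(39) ≡ 1 (mod 178)
Inverse = 39 mod 178 = 39
Check: 105 * 39 = 4095 ≡ 1 (mod 178)

105^(-1) ≡ 39 (mod 178)


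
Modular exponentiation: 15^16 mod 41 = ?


15^1 mod 41 = 15
15^2 mod 41 = 20
15^3 mod 41 = 13
15^4 mod 41 = 31
15^5 mod 41 = 14
15^6 mod 41 = 5
15^7 mod 41 = 34
15^8 mod 41 = 18
15^9 mod 41 = 24
15^10 mod 41 = 32
15^11 mod 41 = 29
15^12 mod 41 = 25
15^13 mod 41 = 6
15^14 mod 41 = 8
15^15 mod 41 = 38
15^16 mod 41 = 37


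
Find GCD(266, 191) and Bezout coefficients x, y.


Tabular extended Euclidean (each row: r = 266*s + 191*t):
r=266, s=1, t=0
r=191, s=0, t=1
q=1: r=75, s=1, t=-1   [266*(1) + 191*(-1) = 75]
q=2: r=41, s=-2, t=3   [266*(-2) + 191*(3) = 41]
q=1: r=34, s=3, t=-4   [266*(3) + 191*(-4) = 34]
q=1: r=7, s=-5, t=7   [266*(-5) + 191*(7) = 7]
q=4: r=6, s=23, t=-32   [266*(23) + 191*(-32) = 6]
q=1: r=1, s=-28, t=39   [266*(-28) + 191*(39) = 1]
q=6: r=0, s=191, t=-266   [266*(191) + 191*(-266) = 0]
GCD = 1; from the row with r=1: x=-28, y=39
Check: 266*(-28) + 191*(39) = -7448 + 7449 = 1

GCD = 1, x = -28, y = 39


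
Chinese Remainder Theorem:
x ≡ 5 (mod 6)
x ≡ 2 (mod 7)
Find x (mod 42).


M = 6*7 = 42
M1 = M/6 = 7, M2 = M/7 = 6
M1^(-1) mod 6 = 1, M2^(-1) mod 7 = 6
x = 5*7*1 + 2*6*6 = 107
107 mod 42 = 23
Check: 23 mod 6 = 5 ✓, 23 mod 7 = 2 ✓

x ≡ 23 (mod 42)


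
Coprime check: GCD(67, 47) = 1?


Euclidean algorithm:
67 = 1 * 47 + 20
47 = 2 * 20 + 7
20 = 2 * 7 + 6
7 = 1 * 6 + 1
6 = 6 * 1 + 0
GCD(67, 47) = 1

Yes, coprime (GCD = 1)


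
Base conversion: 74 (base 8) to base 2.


74 (base 8) = 60 (decimal)
60 (decimal) = 111100 (base 2)


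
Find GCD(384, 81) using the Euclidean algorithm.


384 = 4 * 81 + 60
81 = 1 * 60 + 21
60 = 2 * 21 + 18
21 = 1 * 18 + 3
18 = 6 * 3 + 0
GCD = 3


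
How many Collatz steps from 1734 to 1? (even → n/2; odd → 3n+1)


1734 → 867 → 2602 → 1301 → 3904 → 1952 → 976 → 488 → 244 → 122 → 61 → 184 → 92 → 46 → 23 → 70 → 35 → 106 → 53 → 160 → 80 → 40 → 20 → 10 → 5 → 16 → 8 → 4 → 2 → 1
Total steps = 29

29 steps
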